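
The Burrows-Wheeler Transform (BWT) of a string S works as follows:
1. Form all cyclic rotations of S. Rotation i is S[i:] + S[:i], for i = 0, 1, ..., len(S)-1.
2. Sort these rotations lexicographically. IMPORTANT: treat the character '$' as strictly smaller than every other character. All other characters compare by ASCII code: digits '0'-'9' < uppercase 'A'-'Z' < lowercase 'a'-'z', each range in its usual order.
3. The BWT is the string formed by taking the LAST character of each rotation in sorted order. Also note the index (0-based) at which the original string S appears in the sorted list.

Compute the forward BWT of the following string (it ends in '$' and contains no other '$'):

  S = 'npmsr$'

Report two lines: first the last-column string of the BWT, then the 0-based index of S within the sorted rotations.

Answer: rp$nsm
2

Derivation:
All 6 rotations (rotation i = S[i:]+S[:i]):
  rot[0] = npmsr$
  rot[1] = pmsr$n
  rot[2] = msr$np
  rot[3] = sr$npm
  rot[4] = r$npms
  rot[5] = $npmsr
Sorted (with $ < everything):
  sorted[0] = $npmsr  (last char: 'r')
  sorted[1] = msr$np  (last char: 'p')
  sorted[2] = npmsr$  (last char: '$')
  sorted[3] = pmsr$n  (last char: 'n')
  sorted[4] = r$npms  (last char: 's')
  sorted[5] = sr$npm  (last char: 'm')
Last column: rp$nsm
Original string S is at sorted index 2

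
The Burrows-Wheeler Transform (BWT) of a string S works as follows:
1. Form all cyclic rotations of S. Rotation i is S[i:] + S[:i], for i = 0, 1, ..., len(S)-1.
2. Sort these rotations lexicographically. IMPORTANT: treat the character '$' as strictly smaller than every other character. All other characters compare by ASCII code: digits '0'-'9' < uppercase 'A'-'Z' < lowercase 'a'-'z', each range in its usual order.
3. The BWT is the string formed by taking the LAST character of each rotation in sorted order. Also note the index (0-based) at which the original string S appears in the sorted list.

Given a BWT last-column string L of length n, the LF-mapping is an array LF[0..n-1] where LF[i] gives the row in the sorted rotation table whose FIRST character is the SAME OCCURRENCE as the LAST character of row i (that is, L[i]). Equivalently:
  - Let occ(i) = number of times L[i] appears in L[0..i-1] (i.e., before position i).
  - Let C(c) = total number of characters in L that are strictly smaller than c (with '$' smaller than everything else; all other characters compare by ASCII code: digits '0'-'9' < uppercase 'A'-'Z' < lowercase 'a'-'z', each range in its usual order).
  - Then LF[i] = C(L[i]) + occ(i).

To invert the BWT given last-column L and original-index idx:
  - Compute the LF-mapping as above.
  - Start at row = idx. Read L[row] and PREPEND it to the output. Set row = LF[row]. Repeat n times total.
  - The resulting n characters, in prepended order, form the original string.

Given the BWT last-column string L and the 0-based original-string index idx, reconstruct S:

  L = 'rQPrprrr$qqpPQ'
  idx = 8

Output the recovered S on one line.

LF mapping: 9 3 1 10 5 11 12 13 0 7 8 6 2 4
Walk LF starting at row 8, prepending L[row]:
  step 1: row=8, L[8]='$', prepend. Next row=LF[8]=0
  step 2: row=0, L[0]='r', prepend. Next row=LF[0]=9
  step 3: row=9, L[9]='q', prepend. Next row=LF[9]=7
  step 4: row=7, L[7]='r', prepend. Next row=LF[7]=13
  step 5: row=13, L[13]='Q', prepend. Next row=LF[13]=4
  step 6: row=4, L[4]='p', prepend. Next row=LF[4]=5
  step 7: row=5, L[5]='r', prepend. Next row=LF[5]=11
  step 8: row=11, L[11]='p', prepend. Next row=LF[11]=6
  step 9: row=6, L[6]='r', prepend. Next row=LF[6]=12
  step 10: row=12, L[12]='P', prepend. Next row=LF[12]=2
  step 11: row=2, L[2]='P', prepend. Next row=LF[2]=1
  step 12: row=1, L[1]='Q', prepend. Next row=LF[1]=3
  step 13: row=3, L[3]='r', prepend. Next row=LF[3]=10
  step 14: row=10, L[10]='q', prepend. Next row=LF[10]=8
Reversed output: qrQPPrprpQrqr$

Answer: qrQPPrprpQrqr$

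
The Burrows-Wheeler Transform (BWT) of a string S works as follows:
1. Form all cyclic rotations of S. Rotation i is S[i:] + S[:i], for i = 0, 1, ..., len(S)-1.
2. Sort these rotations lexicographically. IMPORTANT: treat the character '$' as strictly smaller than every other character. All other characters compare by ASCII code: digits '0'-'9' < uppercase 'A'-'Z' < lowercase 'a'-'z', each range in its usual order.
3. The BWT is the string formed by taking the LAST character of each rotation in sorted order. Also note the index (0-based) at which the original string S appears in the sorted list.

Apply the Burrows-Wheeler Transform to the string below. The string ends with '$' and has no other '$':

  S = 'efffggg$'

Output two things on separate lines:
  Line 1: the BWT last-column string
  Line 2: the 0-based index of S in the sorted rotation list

All 8 rotations (rotation i = S[i:]+S[:i]):
  rot[0] = efffggg$
  rot[1] = fffggg$e
  rot[2] = ffggg$ef
  rot[3] = fggg$eff
  rot[4] = ggg$efff
  rot[5] = gg$efffg
  rot[6] = g$efffgg
  rot[7] = $efffggg
Sorted (with $ < everything):
  sorted[0] = $efffggg  (last char: 'g')
  sorted[1] = efffggg$  (last char: '$')
  sorted[2] = fffggg$e  (last char: 'e')
  sorted[3] = ffggg$ef  (last char: 'f')
  sorted[4] = fggg$eff  (last char: 'f')
  sorted[5] = g$efffgg  (last char: 'g')
  sorted[6] = gg$efffg  (last char: 'g')
  sorted[7] = ggg$efff  (last char: 'f')
Last column: g$effggf
Original string S is at sorted index 1

Answer: g$effggf
1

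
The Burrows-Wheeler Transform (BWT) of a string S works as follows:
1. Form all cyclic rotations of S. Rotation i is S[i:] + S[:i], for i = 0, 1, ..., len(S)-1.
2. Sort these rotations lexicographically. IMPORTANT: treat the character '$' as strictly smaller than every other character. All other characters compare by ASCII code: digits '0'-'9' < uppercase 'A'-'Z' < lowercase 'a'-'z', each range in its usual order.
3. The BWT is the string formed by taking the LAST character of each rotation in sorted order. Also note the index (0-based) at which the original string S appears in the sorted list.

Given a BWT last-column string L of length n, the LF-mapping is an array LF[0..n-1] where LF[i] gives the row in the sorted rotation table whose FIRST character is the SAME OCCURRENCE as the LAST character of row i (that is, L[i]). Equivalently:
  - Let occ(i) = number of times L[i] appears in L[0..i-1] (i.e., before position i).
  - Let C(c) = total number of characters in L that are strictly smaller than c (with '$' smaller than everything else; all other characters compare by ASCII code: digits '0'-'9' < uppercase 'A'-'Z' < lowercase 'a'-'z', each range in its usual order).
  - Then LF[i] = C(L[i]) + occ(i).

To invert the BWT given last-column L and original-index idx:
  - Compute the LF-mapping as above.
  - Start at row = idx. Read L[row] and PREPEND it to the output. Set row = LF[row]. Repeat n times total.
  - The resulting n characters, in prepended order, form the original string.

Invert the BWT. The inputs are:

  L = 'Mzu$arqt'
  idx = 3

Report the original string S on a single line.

Answer: quartzM$

Derivation:
LF mapping: 1 7 6 0 2 4 3 5
Walk LF starting at row 3, prepending L[row]:
  step 1: row=3, L[3]='$', prepend. Next row=LF[3]=0
  step 2: row=0, L[0]='M', prepend. Next row=LF[0]=1
  step 3: row=1, L[1]='z', prepend. Next row=LF[1]=7
  step 4: row=7, L[7]='t', prepend. Next row=LF[7]=5
  step 5: row=5, L[5]='r', prepend. Next row=LF[5]=4
  step 6: row=4, L[4]='a', prepend. Next row=LF[4]=2
  step 7: row=2, L[2]='u', prepend. Next row=LF[2]=6
  step 8: row=6, L[6]='q', prepend. Next row=LF[6]=3
Reversed output: quartzM$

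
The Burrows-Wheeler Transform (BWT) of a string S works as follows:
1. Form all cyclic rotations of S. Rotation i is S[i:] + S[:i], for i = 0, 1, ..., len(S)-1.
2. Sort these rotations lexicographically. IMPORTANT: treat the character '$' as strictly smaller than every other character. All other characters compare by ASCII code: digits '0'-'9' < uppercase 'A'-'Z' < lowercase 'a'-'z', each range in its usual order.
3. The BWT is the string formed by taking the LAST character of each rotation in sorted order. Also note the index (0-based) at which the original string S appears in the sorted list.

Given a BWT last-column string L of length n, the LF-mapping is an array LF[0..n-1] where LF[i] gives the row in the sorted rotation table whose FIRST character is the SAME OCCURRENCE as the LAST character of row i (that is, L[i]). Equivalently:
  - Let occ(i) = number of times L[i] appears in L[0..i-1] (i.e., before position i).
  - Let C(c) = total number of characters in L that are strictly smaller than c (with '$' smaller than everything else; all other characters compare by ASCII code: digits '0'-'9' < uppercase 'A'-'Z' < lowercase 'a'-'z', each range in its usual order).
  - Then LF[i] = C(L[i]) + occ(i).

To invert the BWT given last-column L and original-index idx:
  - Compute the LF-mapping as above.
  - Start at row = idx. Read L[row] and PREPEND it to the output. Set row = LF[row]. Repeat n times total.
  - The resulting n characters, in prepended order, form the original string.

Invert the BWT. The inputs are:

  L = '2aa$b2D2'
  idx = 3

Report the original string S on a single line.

LF mapping: 1 5 6 0 7 2 4 3
Walk LF starting at row 3, prepending L[row]:
  step 1: row=3, L[3]='$', prepend. Next row=LF[3]=0
  step 2: row=0, L[0]='2', prepend. Next row=LF[0]=1
  step 3: row=1, L[1]='a', prepend. Next row=LF[1]=5
  step 4: row=5, L[5]='2', prepend. Next row=LF[5]=2
  step 5: row=2, L[2]='a', prepend. Next row=LF[2]=6
  step 6: row=6, L[6]='D', prepend. Next row=LF[6]=4
  step 7: row=4, L[4]='b', prepend. Next row=LF[4]=7
  step 8: row=7, L[7]='2', prepend. Next row=LF[7]=3
Reversed output: 2bDa2a2$

Answer: 2bDa2a2$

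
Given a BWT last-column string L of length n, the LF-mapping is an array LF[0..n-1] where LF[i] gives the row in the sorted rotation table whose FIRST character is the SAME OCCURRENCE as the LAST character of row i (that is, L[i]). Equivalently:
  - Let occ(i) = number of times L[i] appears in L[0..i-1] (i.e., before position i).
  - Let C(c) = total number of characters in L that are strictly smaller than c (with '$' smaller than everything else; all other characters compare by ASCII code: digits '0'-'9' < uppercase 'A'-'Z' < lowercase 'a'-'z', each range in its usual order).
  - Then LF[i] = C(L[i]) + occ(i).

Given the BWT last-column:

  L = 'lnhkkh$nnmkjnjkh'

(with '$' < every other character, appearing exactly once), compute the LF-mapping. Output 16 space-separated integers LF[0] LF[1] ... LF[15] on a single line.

Char counts: '$':1, 'h':3, 'j':2, 'k':4, 'l':1, 'm':1, 'n':4
C (first-col start): C('$')=0, C('h')=1, C('j')=4, C('k')=6, C('l')=10, C('m')=11, C('n')=12
L[0]='l': occ=0, LF[0]=C('l')+0=10+0=10
L[1]='n': occ=0, LF[1]=C('n')+0=12+0=12
L[2]='h': occ=0, LF[2]=C('h')+0=1+0=1
L[3]='k': occ=0, LF[3]=C('k')+0=6+0=6
L[4]='k': occ=1, LF[4]=C('k')+1=6+1=7
L[5]='h': occ=1, LF[5]=C('h')+1=1+1=2
L[6]='$': occ=0, LF[6]=C('$')+0=0+0=0
L[7]='n': occ=1, LF[7]=C('n')+1=12+1=13
L[8]='n': occ=2, LF[8]=C('n')+2=12+2=14
L[9]='m': occ=0, LF[9]=C('m')+0=11+0=11
L[10]='k': occ=2, LF[10]=C('k')+2=6+2=8
L[11]='j': occ=0, LF[11]=C('j')+0=4+0=4
L[12]='n': occ=3, LF[12]=C('n')+3=12+3=15
L[13]='j': occ=1, LF[13]=C('j')+1=4+1=5
L[14]='k': occ=3, LF[14]=C('k')+3=6+3=9
L[15]='h': occ=2, LF[15]=C('h')+2=1+2=3

Answer: 10 12 1 6 7 2 0 13 14 11 8 4 15 5 9 3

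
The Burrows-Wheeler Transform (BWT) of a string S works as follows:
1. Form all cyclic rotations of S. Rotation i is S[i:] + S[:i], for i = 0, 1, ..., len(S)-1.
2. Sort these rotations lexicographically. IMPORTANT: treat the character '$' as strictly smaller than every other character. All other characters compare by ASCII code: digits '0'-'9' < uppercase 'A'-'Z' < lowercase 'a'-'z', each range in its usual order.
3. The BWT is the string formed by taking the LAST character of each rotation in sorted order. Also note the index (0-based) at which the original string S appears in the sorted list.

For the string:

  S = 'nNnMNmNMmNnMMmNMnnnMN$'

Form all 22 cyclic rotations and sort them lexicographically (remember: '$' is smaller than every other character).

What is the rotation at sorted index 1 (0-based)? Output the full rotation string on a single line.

All 22 rotations (rotation i = S[i:]+S[:i]):
  rot[0] = nNnMNmNMmNnMMmNMnnnMN$
  rot[1] = NnMNmNMmNnMMmNMnnnMN$n
  rot[2] = nMNmNMmNnMMmNMnnnMN$nN
  rot[3] = MNmNMmNnMMmNMnnnMN$nNn
  rot[4] = NmNMmNnMMmNMnnnMN$nNnM
  rot[5] = mNMmNnMMmNMnnnMN$nNnMN
  rot[6] = NMmNnMMmNMnnnMN$nNnMNm
  rot[7] = MmNnMMmNMnnnMN$nNnMNmN
  rot[8] = mNnMMmNMnnnMN$nNnMNmNM
  rot[9] = NnMMmNMnnnMN$nNnMNmNMm
  rot[10] = nMMmNMnnnMN$nNnMNmNMmN
  rot[11] = MMmNMnnnMN$nNnMNmNMmNn
  rot[12] = MmNMnnnMN$nNnMNmNMmNnM
  rot[13] = mNMnnnMN$nNnMNmNMmNnMM
  rot[14] = NMnnnMN$nNnMNmNMmNnMMm
  rot[15] = MnnnMN$nNnMNmNMmNnMMmN
  rot[16] = nnnMN$nNnMNmNMmNnMMmNM
  rot[17] = nnMN$nNnMNmNMmNnMMmNMn
  rot[18] = nMN$nNnMNmNMmNnMMmNMnn
  rot[19] = MN$nNnMNmNMmNnMMmNMnnn
  rot[20] = N$nNnMNmNMmNnMMmNMnnnM
  rot[21] = $nNnMNmNMmNnMMmNMnnnMN
Sorted (with $ < everything):
  sorted[0] = $nNnMNmNMmNnMMmNMnnnMN
  sorted[1] = MMmNMnnnMN$nNnMNmNMmNn
  sorted[2] = MN$nNnMNmNMmNnMMmNMnnn
  sorted[3] = MNmNMmNnMMmNMnnnMN$nNn
  sorted[4] = MmNMnnnMN$nNnMNmNMmNnM
  sorted[5] = MmNnMMmNMnnnMN$nNnMNmN
  sorted[6] = MnnnMN$nNnMNmNMmNnMMmN
  sorted[7] = N$nNnMNmNMmNnMMmNMnnnM
  sorted[8] = NMmNnMMmNMnnnMN$nNnMNm
  sorted[9] = NMnnnMN$nNnMNmNMmNnMMm
  sorted[10] = NmNMmNnMMmNMnnnMN$nNnM
  sorted[11] = NnMMmNMnnnMN$nNnMNmNMm
  sorted[12] = NnMNmNMmNnMMmNMnnnMN$n
  sorted[13] = mNMmNnMMmNMnnnMN$nNnMN
  sorted[14] = mNMnnnMN$nNnMNmNMmNnMM
  sorted[15] = mNnMMmNMnnnMN$nNnMNmNM
  sorted[16] = nMMmNMnnnMN$nNnMNmNMmN
  sorted[17] = nMN$nNnMNmNMmNnMMmNMnn
  sorted[18] = nMNmNMmNnMMmNMnnnMN$nN
  sorted[19] = nNnMNmNMmNnMMmNMnnnMN$
  sorted[20] = nnMN$nNnMNmNMmNnMMmNMn
  sorted[21] = nnnMN$nNnMNmNMmNnMMmNM
sorted[1] = MMmNMnnnMN$nNnMNmNMmNn

Answer: MMmNMnnnMN$nNnMNmNMmNn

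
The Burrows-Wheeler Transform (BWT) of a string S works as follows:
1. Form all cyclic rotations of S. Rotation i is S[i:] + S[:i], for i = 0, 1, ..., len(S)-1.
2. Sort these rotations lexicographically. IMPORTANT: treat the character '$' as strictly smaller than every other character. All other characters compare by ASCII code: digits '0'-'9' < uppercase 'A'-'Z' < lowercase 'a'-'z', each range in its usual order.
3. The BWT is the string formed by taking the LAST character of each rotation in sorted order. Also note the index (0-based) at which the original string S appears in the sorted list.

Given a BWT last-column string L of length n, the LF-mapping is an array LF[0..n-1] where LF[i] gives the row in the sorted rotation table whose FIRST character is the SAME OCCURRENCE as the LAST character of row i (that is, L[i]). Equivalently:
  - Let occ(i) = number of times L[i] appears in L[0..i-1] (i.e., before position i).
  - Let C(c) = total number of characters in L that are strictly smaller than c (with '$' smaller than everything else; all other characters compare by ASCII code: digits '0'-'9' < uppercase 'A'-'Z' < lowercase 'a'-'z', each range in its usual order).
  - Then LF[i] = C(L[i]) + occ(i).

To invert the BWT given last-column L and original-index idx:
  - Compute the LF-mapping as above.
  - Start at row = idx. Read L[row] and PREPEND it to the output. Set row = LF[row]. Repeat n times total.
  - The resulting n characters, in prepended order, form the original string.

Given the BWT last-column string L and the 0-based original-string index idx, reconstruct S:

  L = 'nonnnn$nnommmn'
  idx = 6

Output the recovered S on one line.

LF mapping: 4 12 5 6 7 8 0 9 10 13 1 2 3 11
Walk LF starting at row 6, prepending L[row]:
  step 1: row=6, L[6]='$', prepend. Next row=LF[6]=0
  step 2: row=0, L[0]='n', prepend. Next row=LF[0]=4
  step 3: row=4, L[4]='n', prepend. Next row=LF[4]=7
  step 4: row=7, L[7]='n', prepend. Next row=LF[7]=9
  step 5: row=9, L[9]='o', prepend. Next row=LF[9]=13
  step 6: row=13, L[13]='n', prepend. Next row=LF[13]=11
  step 7: row=11, L[11]='m', prepend. Next row=LF[11]=2
  step 8: row=2, L[2]='n', prepend. Next row=LF[2]=5
  step 9: row=5, L[5]='n', prepend. Next row=LF[5]=8
  step 10: row=8, L[8]='n', prepend. Next row=LF[8]=10
  step 11: row=10, L[10]='m', prepend. Next row=LF[10]=1
  step 12: row=1, L[1]='o', prepend. Next row=LF[1]=12
  step 13: row=12, L[12]='m', prepend. Next row=LF[12]=3
  step 14: row=3, L[3]='n', prepend. Next row=LF[3]=6
Reversed output: nmomnnnmnonnn$

Answer: nmomnnnmnonnn$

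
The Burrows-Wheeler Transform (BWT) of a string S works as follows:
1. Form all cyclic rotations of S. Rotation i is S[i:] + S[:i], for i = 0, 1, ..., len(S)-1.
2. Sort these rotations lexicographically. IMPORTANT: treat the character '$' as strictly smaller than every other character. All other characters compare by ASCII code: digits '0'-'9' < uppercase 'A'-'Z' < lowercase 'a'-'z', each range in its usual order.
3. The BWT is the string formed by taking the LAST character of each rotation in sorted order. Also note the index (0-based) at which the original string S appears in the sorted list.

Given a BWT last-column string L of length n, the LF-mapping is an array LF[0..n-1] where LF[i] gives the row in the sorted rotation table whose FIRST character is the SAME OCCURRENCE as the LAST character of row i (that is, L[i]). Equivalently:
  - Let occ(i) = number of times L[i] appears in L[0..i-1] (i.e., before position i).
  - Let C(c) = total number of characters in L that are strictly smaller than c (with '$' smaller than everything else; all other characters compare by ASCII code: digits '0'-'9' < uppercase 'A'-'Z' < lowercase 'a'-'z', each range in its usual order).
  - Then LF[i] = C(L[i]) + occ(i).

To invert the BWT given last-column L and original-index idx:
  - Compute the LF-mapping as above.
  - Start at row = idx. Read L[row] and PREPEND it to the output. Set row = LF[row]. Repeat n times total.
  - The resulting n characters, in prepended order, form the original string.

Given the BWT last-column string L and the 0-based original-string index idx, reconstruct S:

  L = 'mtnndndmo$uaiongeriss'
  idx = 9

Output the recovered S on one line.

Answer: misunderstandingonom$

Derivation:
LF mapping: 8 19 10 11 2 12 3 9 14 0 20 1 6 15 13 5 4 16 7 17 18
Walk LF starting at row 9, prepending L[row]:
  step 1: row=9, L[9]='$', prepend. Next row=LF[9]=0
  step 2: row=0, L[0]='m', prepend. Next row=LF[0]=8
  step 3: row=8, L[8]='o', prepend. Next row=LF[8]=14
  step 4: row=14, L[14]='n', prepend. Next row=LF[14]=13
  step 5: row=13, L[13]='o', prepend. Next row=LF[13]=15
  step 6: row=15, L[15]='g', prepend. Next row=LF[15]=5
  step 7: row=5, L[5]='n', prepend. Next row=LF[5]=12
  step 8: row=12, L[12]='i', prepend. Next row=LF[12]=6
  step 9: row=6, L[6]='d', prepend. Next row=LF[6]=3
  step 10: row=3, L[3]='n', prepend. Next row=LF[3]=11
  step 11: row=11, L[11]='a', prepend. Next row=LF[11]=1
  step 12: row=1, L[1]='t', prepend. Next row=LF[1]=19
  step 13: row=19, L[19]='s', prepend. Next row=LF[19]=17
  step 14: row=17, L[17]='r', prepend. Next row=LF[17]=16
  step 15: row=16, L[16]='e', prepend. Next row=LF[16]=4
  step 16: row=4, L[4]='d', prepend. Next row=LF[4]=2
  step 17: row=2, L[2]='n', prepend. Next row=LF[2]=10
  step 18: row=10, L[10]='u', prepend. Next row=LF[10]=20
  step 19: row=20, L[20]='s', prepend. Next row=LF[20]=18
  step 20: row=18, L[18]='i', prepend. Next row=LF[18]=7
  step 21: row=7, L[7]='m', prepend. Next row=LF[7]=9
Reversed output: misunderstandingonom$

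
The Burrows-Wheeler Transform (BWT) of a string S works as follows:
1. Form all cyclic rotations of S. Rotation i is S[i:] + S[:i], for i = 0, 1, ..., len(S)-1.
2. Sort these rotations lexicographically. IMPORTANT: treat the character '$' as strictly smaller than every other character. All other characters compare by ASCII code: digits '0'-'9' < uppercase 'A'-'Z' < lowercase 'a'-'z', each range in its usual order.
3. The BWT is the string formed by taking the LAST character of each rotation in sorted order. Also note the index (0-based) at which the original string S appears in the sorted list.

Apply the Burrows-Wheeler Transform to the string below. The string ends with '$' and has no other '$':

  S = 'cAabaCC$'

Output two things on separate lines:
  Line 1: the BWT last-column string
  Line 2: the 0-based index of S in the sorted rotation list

All 8 rotations (rotation i = S[i:]+S[:i]):
  rot[0] = cAabaCC$
  rot[1] = AabaCC$c
  rot[2] = abaCC$cA
  rot[3] = baCC$cAa
  rot[4] = aCC$cAab
  rot[5] = CC$cAaba
  rot[6] = C$cAabaC
  rot[7] = $cAabaCC
Sorted (with $ < everything):
  sorted[0] = $cAabaCC  (last char: 'C')
  sorted[1] = AabaCC$c  (last char: 'c')
  sorted[2] = C$cAabaC  (last char: 'C')
  sorted[3] = CC$cAaba  (last char: 'a')
  sorted[4] = aCC$cAab  (last char: 'b')
  sorted[5] = abaCC$cA  (last char: 'A')
  sorted[6] = baCC$cAa  (last char: 'a')
  sorted[7] = cAabaCC$  (last char: '$')
Last column: CcCabAa$
Original string S is at sorted index 7

Answer: CcCabAa$
7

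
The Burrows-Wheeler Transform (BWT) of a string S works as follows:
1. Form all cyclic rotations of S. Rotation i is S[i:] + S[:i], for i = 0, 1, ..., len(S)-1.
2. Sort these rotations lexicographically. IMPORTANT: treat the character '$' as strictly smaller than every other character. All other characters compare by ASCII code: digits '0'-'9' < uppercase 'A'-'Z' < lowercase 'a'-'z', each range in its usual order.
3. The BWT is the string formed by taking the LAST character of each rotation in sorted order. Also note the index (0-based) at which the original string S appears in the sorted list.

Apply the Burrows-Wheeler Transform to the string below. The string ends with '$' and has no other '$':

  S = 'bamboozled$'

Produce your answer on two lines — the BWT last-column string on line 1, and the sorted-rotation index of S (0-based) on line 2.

Answer: db$melzaboo
2

Derivation:
All 11 rotations (rotation i = S[i:]+S[:i]):
  rot[0] = bamboozled$
  rot[1] = amboozled$b
  rot[2] = mboozled$ba
  rot[3] = boozled$bam
  rot[4] = oozled$bamb
  rot[5] = ozled$bambo
  rot[6] = zled$bamboo
  rot[7] = led$bambooz
  rot[8] = ed$bamboozl
  rot[9] = d$bamboozle
  rot[10] = $bamboozled
Sorted (with $ < everything):
  sorted[0] = $bamboozled  (last char: 'd')
  sorted[1] = amboozled$b  (last char: 'b')
  sorted[2] = bamboozled$  (last char: '$')
  sorted[3] = boozled$bam  (last char: 'm')
  sorted[4] = d$bamboozle  (last char: 'e')
  sorted[5] = ed$bamboozl  (last char: 'l')
  sorted[6] = led$bambooz  (last char: 'z')
  sorted[7] = mboozled$ba  (last char: 'a')
  sorted[8] = oozled$bamb  (last char: 'b')
  sorted[9] = ozled$bambo  (last char: 'o')
  sorted[10] = zled$bamboo  (last char: 'o')
Last column: db$melzaboo
Original string S is at sorted index 2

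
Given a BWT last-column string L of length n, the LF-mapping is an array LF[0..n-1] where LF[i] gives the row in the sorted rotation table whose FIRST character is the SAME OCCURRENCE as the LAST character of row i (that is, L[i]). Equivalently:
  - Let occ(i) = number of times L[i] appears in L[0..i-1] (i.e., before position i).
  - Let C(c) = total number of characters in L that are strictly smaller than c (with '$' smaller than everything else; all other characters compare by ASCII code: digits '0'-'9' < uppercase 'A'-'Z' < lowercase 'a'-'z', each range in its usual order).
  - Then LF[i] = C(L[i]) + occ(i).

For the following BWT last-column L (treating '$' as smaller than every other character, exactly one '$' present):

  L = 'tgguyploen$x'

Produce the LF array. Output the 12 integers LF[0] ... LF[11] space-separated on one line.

Char counts: '$':1, 'e':1, 'g':2, 'l':1, 'n':1, 'o':1, 'p':1, 't':1, 'u':1, 'x':1, 'y':1
C (first-col start): C('$')=0, C('e')=1, C('g')=2, C('l')=4, C('n')=5, C('o')=6, C('p')=7, C('t')=8, C('u')=9, C('x')=10, C('y')=11
L[0]='t': occ=0, LF[0]=C('t')+0=8+0=8
L[1]='g': occ=0, LF[1]=C('g')+0=2+0=2
L[2]='g': occ=1, LF[2]=C('g')+1=2+1=3
L[3]='u': occ=0, LF[3]=C('u')+0=9+0=9
L[4]='y': occ=0, LF[4]=C('y')+0=11+0=11
L[5]='p': occ=0, LF[5]=C('p')+0=7+0=7
L[6]='l': occ=0, LF[6]=C('l')+0=4+0=4
L[7]='o': occ=0, LF[7]=C('o')+0=6+0=6
L[8]='e': occ=0, LF[8]=C('e')+0=1+0=1
L[9]='n': occ=0, LF[9]=C('n')+0=5+0=5
L[10]='$': occ=0, LF[10]=C('$')+0=0+0=0
L[11]='x': occ=0, LF[11]=C('x')+0=10+0=10

Answer: 8 2 3 9 11 7 4 6 1 5 0 10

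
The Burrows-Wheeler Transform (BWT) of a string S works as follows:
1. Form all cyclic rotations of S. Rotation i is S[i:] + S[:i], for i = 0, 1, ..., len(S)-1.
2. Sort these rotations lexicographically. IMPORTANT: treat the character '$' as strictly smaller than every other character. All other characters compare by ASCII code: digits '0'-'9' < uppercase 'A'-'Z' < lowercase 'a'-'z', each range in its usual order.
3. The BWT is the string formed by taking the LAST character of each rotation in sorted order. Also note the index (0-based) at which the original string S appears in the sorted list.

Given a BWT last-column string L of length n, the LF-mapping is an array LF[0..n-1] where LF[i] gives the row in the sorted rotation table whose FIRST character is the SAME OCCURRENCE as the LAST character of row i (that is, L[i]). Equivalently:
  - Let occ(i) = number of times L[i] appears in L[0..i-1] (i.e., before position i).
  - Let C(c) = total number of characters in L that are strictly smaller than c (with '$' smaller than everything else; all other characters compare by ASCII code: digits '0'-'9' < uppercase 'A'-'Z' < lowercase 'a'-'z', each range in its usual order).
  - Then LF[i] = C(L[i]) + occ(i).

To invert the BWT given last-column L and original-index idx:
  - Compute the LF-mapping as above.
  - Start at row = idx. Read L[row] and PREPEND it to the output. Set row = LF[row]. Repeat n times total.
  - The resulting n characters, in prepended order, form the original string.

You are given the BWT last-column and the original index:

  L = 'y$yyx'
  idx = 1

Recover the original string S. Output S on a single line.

Answer: xyyy$

Derivation:
LF mapping: 2 0 3 4 1
Walk LF starting at row 1, prepending L[row]:
  step 1: row=1, L[1]='$', prepend. Next row=LF[1]=0
  step 2: row=0, L[0]='y', prepend. Next row=LF[0]=2
  step 3: row=2, L[2]='y', prepend. Next row=LF[2]=3
  step 4: row=3, L[3]='y', prepend. Next row=LF[3]=4
  step 5: row=4, L[4]='x', prepend. Next row=LF[4]=1
Reversed output: xyyy$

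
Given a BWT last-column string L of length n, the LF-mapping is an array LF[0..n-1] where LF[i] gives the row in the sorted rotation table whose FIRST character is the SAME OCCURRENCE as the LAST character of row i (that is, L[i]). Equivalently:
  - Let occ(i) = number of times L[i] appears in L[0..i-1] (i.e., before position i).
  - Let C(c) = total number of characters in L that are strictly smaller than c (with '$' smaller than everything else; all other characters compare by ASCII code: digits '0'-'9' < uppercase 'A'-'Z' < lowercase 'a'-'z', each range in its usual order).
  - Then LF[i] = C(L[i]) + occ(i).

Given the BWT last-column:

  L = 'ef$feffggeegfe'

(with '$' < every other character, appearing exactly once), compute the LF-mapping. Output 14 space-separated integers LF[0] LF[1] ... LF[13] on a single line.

Char counts: '$':1, 'e':5, 'f':5, 'g':3
C (first-col start): C('$')=0, C('e')=1, C('f')=6, C('g')=11
L[0]='e': occ=0, LF[0]=C('e')+0=1+0=1
L[1]='f': occ=0, LF[1]=C('f')+0=6+0=6
L[2]='$': occ=0, LF[2]=C('$')+0=0+0=0
L[3]='f': occ=1, LF[3]=C('f')+1=6+1=7
L[4]='e': occ=1, LF[4]=C('e')+1=1+1=2
L[5]='f': occ=2, LF[5]=C('f')+2=6+2=8
L[6]='f': occ=3, LF[6]=C('f')+3=6+3=9
L[7]='g': occ=0, LF[7]=C('g')+0=11+0=11
L[8]='g': occ=1, LF[8]=C('g')+1=11+1=12
L[9]='e': occ=2, LF[9]=C('e')+2=1+2=3
L[10]='e': occ=3, LF[10]=C('e')+3=1+3=4
L[11]='g': occ=2, LF[11]=C('g')+2=11+2=13
L[12]='f': occ=4, LF[12]=C('f')+4=6+4=10
L[13]='e': occ=4, LF[13]=C('e')+4=1+4=5

Answer: 1 6 0 7 2 8 9 11 12 3 4 13 10 5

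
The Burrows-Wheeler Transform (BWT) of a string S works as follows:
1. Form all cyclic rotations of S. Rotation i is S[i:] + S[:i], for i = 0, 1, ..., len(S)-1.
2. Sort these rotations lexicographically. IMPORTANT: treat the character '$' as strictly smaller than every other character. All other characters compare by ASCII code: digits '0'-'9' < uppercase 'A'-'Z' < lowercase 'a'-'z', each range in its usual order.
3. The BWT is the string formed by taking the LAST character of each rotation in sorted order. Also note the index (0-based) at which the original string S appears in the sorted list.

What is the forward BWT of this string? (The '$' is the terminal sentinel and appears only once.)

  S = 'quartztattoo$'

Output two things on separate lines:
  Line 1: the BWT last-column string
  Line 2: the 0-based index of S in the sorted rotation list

Answer: outot$aztarqt
5

Derivation:
All 13 rotations (rotation i = S[i:]+S[:i]):
  rot[0] = quartztattoo$
  rot[1] = uartztattoo$q
  rot[2] = artztattoo$qu
  rot[3] = rtztattoo$qua
  rot[4] = tztattoo$quar
  rot[5] = ztattoo$quart
  rot[6] = tattoo$quartz
  rot[7] = attoo$quartzt
  rot[8] = ttoo$quartzta
  rot[9] = too$quartztat
  rot[10] = oo$quartztatt
  rot[11] = o$quartztatto
  rot[12] = $quartztattoo
Sorted (with $ < everything):
  sorted[0] = $quartztattoo  (last char: 'o')
  sorted[1] = artztattoo$qu  (last char: 'u')
  sorted[2] = attoo$quartzt  (last char: 't')
  sorted[3] = o$quartztatto  (last char: 'o')
  sorted[4] = oo$quartztatt  (last char: 't')
  sorted[5] = quartztattoo$  (last char: '$')
  sorted[6] = rtztattoo$qua  (last char: 'a')
  sorted[7] = tattoo$quartz  (last char: 'z')
  sorted[8] = too$quartztat  (last char: 't')
  sorted[9] = ttoo$quartzta  (last char: 'a')
  sorted[10] = tztattoo$quar  (last char: 'r')
  sorted[11] = uartztattoo$q  (last char: 'q')
  sorted[12] = ztattoo$quart  (last char: 't')
Last column: outot$aztarqt
Original string S is at sorted index 5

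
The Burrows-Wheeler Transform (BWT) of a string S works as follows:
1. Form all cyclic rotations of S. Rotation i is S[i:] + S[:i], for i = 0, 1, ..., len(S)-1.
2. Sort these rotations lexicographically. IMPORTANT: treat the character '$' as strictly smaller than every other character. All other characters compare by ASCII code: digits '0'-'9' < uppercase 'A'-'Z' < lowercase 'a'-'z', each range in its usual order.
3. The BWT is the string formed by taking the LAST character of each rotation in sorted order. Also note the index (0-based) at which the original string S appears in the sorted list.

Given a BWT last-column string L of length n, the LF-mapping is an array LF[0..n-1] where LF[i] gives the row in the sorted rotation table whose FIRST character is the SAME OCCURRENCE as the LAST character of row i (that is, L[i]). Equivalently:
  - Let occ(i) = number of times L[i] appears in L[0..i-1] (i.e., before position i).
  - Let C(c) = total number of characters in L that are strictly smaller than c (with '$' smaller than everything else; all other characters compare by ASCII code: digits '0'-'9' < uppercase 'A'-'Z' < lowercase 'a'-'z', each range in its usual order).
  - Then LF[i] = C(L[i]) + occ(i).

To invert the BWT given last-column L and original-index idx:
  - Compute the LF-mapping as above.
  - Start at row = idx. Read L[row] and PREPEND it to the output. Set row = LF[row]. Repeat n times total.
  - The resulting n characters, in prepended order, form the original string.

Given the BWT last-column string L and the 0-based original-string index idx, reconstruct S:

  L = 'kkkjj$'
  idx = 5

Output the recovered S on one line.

Answer: kjkjk$

Derivation:
LF mapping: 3 4 5 1 2 0
Walk LF starting at row 5, prepending L[row]:
  step 1: row=5, L[5]='$', prepend. Next row=LF[5]=0
  step 2: row=0, L[0]='k', prepend. Next row=LF[0]=3
  step 3: row=3, L[3]='j', prepend. Next row=LF[3]=1
  step 4: row=1, L[1]='k', prepend. Next row=LF[1]=4
  step 5: row=4, L[4]='j', prepend. Next row=LF[4]=2
  step 6: row=2, L[2]='k', prepend. Next row=LF[2]=5
Reversed output: kjkjk$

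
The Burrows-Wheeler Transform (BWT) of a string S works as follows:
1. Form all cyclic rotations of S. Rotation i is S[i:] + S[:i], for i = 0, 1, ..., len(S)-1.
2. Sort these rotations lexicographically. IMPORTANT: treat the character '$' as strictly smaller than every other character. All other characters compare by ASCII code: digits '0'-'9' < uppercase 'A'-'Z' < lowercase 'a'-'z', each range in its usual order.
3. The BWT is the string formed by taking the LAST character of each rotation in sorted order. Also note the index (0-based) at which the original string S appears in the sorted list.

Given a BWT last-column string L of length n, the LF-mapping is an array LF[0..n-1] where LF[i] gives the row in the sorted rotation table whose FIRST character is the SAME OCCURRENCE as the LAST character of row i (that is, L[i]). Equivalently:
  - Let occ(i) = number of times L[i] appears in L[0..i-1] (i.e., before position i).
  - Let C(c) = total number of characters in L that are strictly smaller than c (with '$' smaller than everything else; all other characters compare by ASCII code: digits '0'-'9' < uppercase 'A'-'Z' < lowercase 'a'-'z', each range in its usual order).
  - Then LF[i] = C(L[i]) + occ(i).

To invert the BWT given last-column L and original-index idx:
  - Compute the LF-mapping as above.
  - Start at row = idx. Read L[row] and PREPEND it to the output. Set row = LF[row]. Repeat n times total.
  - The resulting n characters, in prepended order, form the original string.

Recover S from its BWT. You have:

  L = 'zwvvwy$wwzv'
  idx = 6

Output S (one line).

Answer: wwywwvvvzz$

Derivation:
LF mapping: 9 4 1 2 5 8 0 6 7 10 3
Walk LF starting at row 6, prepending L[row]:
  step 1: row=6, L[6]='$', prepend. Next row=LF[6]=0
  step 2: row=0, L[0]='z', prepend. Next row=LF[0]=9
  step 3: row=9, L[9]='z', prepend. Next row=LF[9]=10
  step 4: row=10, L[10]='v', prepend. Next row=LF[10]=3
  step 5: row=3, L[3]='v', prepend. Next row=LF[3]=2
  step 6: row=2, L[2]='v', prepend. Next row=LF[2]=1
  step 7: row=1, L[1]='w', prepend. Next row=LF[1]=4
  step 8: row=4, L[4]='w', prepend. Next row=LF[4]=5
  step 9: row=5, L[5]='y', prepend. Next row=LF[5]=8
  step 10: row=8, L[8]='w', prepend. Next row=LF[8]=7
  step 11: row=7, L[7]='w', prepend. Next row=LF[7]=6
Reversed output: wwywwvvvzz$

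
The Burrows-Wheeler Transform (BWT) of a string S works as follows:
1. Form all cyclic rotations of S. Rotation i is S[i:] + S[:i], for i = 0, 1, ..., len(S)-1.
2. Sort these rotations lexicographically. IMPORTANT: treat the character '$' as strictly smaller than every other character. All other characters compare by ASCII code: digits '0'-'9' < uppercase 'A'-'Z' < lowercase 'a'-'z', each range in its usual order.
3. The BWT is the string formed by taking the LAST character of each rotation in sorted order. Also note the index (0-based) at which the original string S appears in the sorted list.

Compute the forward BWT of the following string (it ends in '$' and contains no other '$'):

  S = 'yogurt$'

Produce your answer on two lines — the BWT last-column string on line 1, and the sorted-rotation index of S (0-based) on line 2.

Answer: toyurg$
6

Derivation:
All 7 rotations (rotation i = S[i:]+S[:i]):
  rot[0] = yogurt$
  rot[1] = ogurt$y
  rot[2] = gurt$yo
  rot[3] = urt$yog
  rot[4] = rt$yogu
  rot[5] = t$yogur
  rot[6] = $yogurt
Sorted (with $ < everything):
  sorted[0] = $yogurt  (last char: 't')
  sorted[1] = gurt$yo  (last char: 'o')
  sorted[2] = ogurt$y  (last char: 'y')
  sorted[3] = rt$yogu  (last char: 'u')
  sorted[4] = t$yogur  (last char: 'r')
  sorted[5] = urt$yog  (last char: 'g')
  sorted[6] = yogurt$  (last char: '$')
Last column: toyurg$
Original string S is at sorted index 6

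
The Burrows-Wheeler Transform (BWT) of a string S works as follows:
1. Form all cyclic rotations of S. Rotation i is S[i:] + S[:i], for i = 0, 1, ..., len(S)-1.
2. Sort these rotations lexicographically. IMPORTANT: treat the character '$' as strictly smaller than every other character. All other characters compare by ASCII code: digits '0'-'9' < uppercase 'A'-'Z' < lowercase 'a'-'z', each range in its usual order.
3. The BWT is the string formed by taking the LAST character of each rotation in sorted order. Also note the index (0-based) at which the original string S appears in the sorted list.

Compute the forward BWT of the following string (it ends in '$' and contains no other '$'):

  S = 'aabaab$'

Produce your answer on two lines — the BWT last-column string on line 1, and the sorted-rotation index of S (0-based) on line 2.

All 7 rotations (rotation i = S[i:]+S[:i]):
  rot[0] = aabaab$
  rot[1] = abaab$a
  rot[2] = baab$aa
  rot[3] = aab$aab
  rot[4] = ab$aaba
  rot[5] = b$aabaa
  rot[6] = $aabaab
Sorted (with $ < everything):
  sorted[0] = $aabaab  (last char: 'b')
  sorted[1] = aab$aab  (last char: 'b')
  sorted[2] = aabaab$  (last char: '$')
  sorted[3] = ab$aaba  (last char: 'a')
  sorted[4] = abaab$a  (last char: 'a')
  sorted[5] = b$aabaa  (last char: 'a')
  sorted[6] = baab$aa  (last char: 'a')
Last column: bb$aaaa
Original string S is at sorted index 2

Answer: bb$aaaa
2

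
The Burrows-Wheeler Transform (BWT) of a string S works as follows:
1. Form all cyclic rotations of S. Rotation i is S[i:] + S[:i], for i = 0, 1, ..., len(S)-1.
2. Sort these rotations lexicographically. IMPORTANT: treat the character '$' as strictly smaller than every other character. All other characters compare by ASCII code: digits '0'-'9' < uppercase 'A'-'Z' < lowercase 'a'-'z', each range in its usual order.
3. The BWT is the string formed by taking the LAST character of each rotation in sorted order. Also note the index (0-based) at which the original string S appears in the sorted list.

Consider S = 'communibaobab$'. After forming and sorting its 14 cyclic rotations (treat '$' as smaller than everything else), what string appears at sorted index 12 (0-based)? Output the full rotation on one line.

Answer: ommunibaobab$c

Derivation:
All 14 rotations (rotation i = S[i:]+S[:i]):
  rot[0] = communibaobab$
  rot[1] = ommunibaobab$c
  rot[2] = mmunibaobab$co
  rot[3] = munibaobab$com
  rot[4] = unibaobab$comm
  rot[5] = nibaobab$commu
  rot[6] = ibaobab$commun
  rot[7] = baobab$communi
  rot[8] = aobab$communib
  rot[9] = obab$communiba
  rot[10] = bab$communibao
  rot[11] = ab$communibaob
  rot[12] = b$communibaoba
  rot[13] = $communibaobab
Sorted (with $ < everything):
  sorted[0] = $communibaobab
  sorted[1] = ab$communibaob
  sorted[2] = aobab$communib
  sorted[3] = b$communibaoba
  sorted[4] = bab$communibao
  sorted[5] = baobab$communi
  sorted[6] = communibaobab$
  sorted[7] = ibaobab$commun
  sorted[8] = mmunibaobab$co
  sorted[9] = munibaobab$com
  sorted[10] = nibaobab$commu
  sorted[11] = obab$communiba
  sorted[12] = ommunibaobab$c
  sorted[13] = unibaobab$comm
sorted[12] = ommunibaobab$c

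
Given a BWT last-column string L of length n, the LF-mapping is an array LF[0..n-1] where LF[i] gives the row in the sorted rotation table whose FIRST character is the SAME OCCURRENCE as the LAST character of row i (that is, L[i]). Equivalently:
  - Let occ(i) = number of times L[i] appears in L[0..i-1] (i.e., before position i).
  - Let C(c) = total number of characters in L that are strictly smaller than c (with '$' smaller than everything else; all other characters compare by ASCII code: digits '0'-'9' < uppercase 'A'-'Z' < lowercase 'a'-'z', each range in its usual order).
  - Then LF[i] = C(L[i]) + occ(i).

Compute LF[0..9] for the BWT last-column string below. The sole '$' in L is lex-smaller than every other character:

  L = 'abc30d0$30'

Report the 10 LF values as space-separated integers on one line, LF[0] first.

Char counts: '$':1, '0':3, '3':2, 'a':1, 'b':1, 'c':1, 'd':1
C (first-col start): C('$')=0, C('0')=1, C('3')=4, C('a')=6, C('b')=7, C('c')=8, C('d')=9
L[0]='a': occ=0, LF[0]=C('a')+0=6+0=6
L[1]='b': occ=0, LF[1]=C('b')+0=7+0=7
L[2]='c': occ=0, LF[2]=C('c')+0=8+0=8
L[3]='3': occ=0, LF[3]=C('3')+0=4+0=4
L[4]='0': occ=0, LF[4]=C('0')+0=1+0=1
L[5]='d': occ=0, LF[5]=C('d')+0=9+0=9
L[6]='0': occ=1, LF[6]=C('0')+1=1+1=2
L[7]='$': occ=0, LF[7]=C('$')+0=0+0=0
L[8]='3': occ=1, LF[8]=C('3')+1=4+1=5
L[9]='0': occ=2, LF[9]=C('0')+2=1+2=3

Answer: 6 7 8 4 1 9 2 0 5 3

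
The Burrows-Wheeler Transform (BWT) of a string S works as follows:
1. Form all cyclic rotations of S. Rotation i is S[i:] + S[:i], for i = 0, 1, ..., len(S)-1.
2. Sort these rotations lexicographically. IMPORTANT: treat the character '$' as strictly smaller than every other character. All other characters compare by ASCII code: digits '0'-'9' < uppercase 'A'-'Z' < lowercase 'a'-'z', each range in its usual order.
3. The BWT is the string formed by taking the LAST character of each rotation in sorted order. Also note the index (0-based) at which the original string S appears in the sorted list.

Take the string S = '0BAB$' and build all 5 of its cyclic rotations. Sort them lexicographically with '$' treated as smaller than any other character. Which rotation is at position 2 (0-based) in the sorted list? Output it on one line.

All 5 rotations (rotation i = S[i:]+S[:i]):
  rot[0] = 0BAB$
  rot[1] = BAB$0
  rot[2] = AB$0B
  rot[3] = B$0BA
  rot[4] = $0BAB
Sorted (with $ < everything):
  sorted[0] = $0BAB
  sorted[1] = 0BAB$
  sorted[2] = AB$0B
  sorted[3] = B$0BA
  sorted[4] = BAB$0
sorted[2] = AB$0B

Answer: AB$0B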